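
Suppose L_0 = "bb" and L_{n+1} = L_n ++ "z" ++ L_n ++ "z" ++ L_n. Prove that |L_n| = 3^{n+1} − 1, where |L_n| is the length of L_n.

Base case: |L_0| = 2, and 3^{0+1} − 1 = 2.
Assume |L_j| = 3^{j+1} − 1.
Then |L_{j+1}| = 3|L_j| + 2 = 3(3^{j+1} − 1) + 2 = 3^{j+2} − 3 + 2 = 3^{j+2} − 1.
Hence |L_n| = 3^{n+1} − 1 for every n ≥ 0, by induction.

|L_n| = 3^{n+1} − 1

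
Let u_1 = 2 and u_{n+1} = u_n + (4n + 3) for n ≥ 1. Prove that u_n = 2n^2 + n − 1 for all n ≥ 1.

Base case: u_1 = 2, and 2·1^2 + 1 − 1 = 2.
Assume u_k = 2k^2 + k − 1.
Then u_{k+1} = u_k + (4k + 3) = (2k^2 + k − 1) + (4k + 3) = 2k^2 + 5k + 2,
and 2·(k+1)^2 + (k+1) − 1 = 2k^2 + 5k + 2.
This completes the inductive step, so u_n = 2n^2 + n − 1 for all n ≥ 1.

u_n = 2n^2 + n − 1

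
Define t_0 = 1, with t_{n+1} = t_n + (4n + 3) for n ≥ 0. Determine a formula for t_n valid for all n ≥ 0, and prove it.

Claim: t_n = 2n^2 + n + 1.

Base case: t_0 = 1, and 2·0^2 + 0 + 1 = 1.
Assume t_r = 2r^2 + r + 1.
Then t_{r+1} = t_r + (4r + 3) = (2r^2 + r + 1) + (4r + 3) = 2r^2 + 5r + 4,
and 2·(r+1)^2 + (r+1) + 1 = 2r^2 + 5r + 4.
By induction, t_n = 2n^2 + n + 1 for all n ≥ 0.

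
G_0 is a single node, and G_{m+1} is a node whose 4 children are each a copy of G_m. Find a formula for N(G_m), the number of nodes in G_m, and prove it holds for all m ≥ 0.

Claim: N(G_m) = (4^{m+1} − 1)/3.

Base case: N(G_0) = 1, and (4^{0+1} − 1)/3 = 1.
Assume N(G_r) = (4^{r+1} − 1)/3.
Then N(G_{r+1}) = 1 + 4N(G_r) = 1 + 4·(4^{r+1} − 1)/3 = 1 + (4^{r+2} − 4)/3 = (3 + 4^{r+2} − 4)/3 = (4^{r+2} − 1)/3.
By induction, N(G_m) = (4^{m+1} − 1)/3 for all m ≥ 0.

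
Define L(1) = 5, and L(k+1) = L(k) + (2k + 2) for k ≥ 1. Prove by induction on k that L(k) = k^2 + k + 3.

Base case: L(1) = 5, and 1^2 + 1 + 3 = 5.
Assume L(j) = j^2 + j + 3.
Then L(j+1) = L(j) + (2j + 2) = (j^2 + j + 3) + (2j + 2) = j^2 + 3j + 5,
and (j+1)^2 + (j+1) + 3 = j^2 + 3j + 5.
By induction, L(k) = k^2 + k + 3 for all k ≥ 1.

L(k) = k^2 + k + 3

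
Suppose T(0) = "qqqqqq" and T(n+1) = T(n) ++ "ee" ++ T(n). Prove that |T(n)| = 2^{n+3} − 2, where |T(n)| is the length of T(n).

Base case: |T(0)| = 6, and 2^{0+3} − 2 = 6.
Assume |T(r)| = 2^{r+3} − 2.
Then |T(r+1)| = |T(r)| + 2 + |T(r)| = 2|T(r)| + 2 = 2(2^{r+3} − 2) + 2 = 2^{r+1+3} − 4 + 2 = 2^{r+1+3} − 2.
By induction, |T(n)| = 2^{n+3} − 2 for all n ≥ 0.

|T(n)| = 2^{n+3} − 2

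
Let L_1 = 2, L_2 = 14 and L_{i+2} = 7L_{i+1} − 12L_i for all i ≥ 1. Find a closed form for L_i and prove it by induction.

Claim: L_i = 2·4^i − 2·3^i.

Base cases: L_1 = 2 and 2·4^1 − 2·3^1 = 2; L_2 = 14 and 2·4^2 − 2·3^2 = 14.
Assume L_j = 2·4^j − 2·3^j for all 1 ≤ j ≤ r, where r ≥ 2.
Then L_{r+1} = 7L_r − 12L_{r−1} = 7·(2·4^r − 2·3^r) − 12·(2·4^{r−1} − 2·3^{r−1}) = 2·(7·4 − 12)4^{r−1} − 2·(7·3 − 12)3^{r−1} = 32·4^{r−1} − 18·3^{r−1} = 2·4^{r+1} − 2·3^{r+1}.
This completes the inductive step, so L_i = 2·4^i − 2·3^i for all i ≥ 1.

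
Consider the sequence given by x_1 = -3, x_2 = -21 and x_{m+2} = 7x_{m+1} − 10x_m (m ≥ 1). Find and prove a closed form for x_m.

Claim: x_m = -5^m + 2^m.

Base cases: x_1 = -3 and -5^1 + 2^1 = -3; x_2 = -21 and -5^2 + 2^2 = -21.
Assume x_j = -5^j + 2^j for all 1 ≤ j ≤ k, where k ≥ 2.
Then x_{k+1} = 7x_k − 10x_{k−1} = 7·(-5^k + 2^k) − 10·(-5^{k−1} + 2^{k−1}) = -(7·5 − 10)5^{k−1} + (7·2 − 10)2^{k−1} = -25·5^{k−1} + 4·2^{k−1} = -5^{k+1} + 2^{k+1}.
So the formula holds for k+1, and by strong induction x_m = -5^m + 2^m for all m ≥ 1.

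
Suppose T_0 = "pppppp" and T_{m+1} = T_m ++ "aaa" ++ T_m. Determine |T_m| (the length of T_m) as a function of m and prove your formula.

Claim: |T_m| = 9·2^m − 3.

Base case: |T_0| = 6, and 9·2^0 − 3 = 6.
Assume |T_j| = 9·2^j − 3.
Then |T_{j+1}| = |T_j| + 3 + |T_j| = 2|T_j| + 3 = 2(9·2^j − 3) + 3 = 9·2^{j+1} − 6 + 3 = 9·2^{j+1} − 3.
This completes the inductive step, so |T_m| = 9·2^m − 3 for all m ≥ 0.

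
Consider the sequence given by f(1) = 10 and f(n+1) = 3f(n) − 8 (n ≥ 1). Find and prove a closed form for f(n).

Claim: f(n) = 2·3^n + 4.

Base case: f(1) = 10, and 2·3^1 + 4 = 6 + 4 = 10.
Assume f(m) = 2·3^m + 4 for some m ≥ 1.
Then f(m+1) = 3f(m) − 8 = 3·(2·3^m + 4) − 8 = 6·3^m + 12 − 8 = 2·3^{m+1} + 4.
By induction, f(n) = 2·3^n + 4 for all n ≥ 1.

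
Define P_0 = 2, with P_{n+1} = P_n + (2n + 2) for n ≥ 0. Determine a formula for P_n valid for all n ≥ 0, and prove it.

Claim: P_n = n^2 + n + 2.

Base case: P_0 = 2, and 0^2 + 0 + 2 = 2.
Assume P_k = k^2 + k + 2.
Then P_{k+1} = P_k + (2k + 2) = (k^2 + k + 2) + (2k + 2) = k^2 + 3k + 4,
and (k+1)^2 + (k+1) + 2 = k^2 + 3k + 4.
By induction, P_n = n^2 + n + 2 for all n ≥ 0.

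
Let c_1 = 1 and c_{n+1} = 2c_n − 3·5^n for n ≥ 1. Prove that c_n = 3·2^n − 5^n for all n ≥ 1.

Base case: c_1 = 1, and 3·2^1 − 5^1 = 6 − 5 = 1.
Assume c_r = 3·2^r − 5^r for some r ≥ 1.
Then c_{r+1} = 2c_r − 3·5^r = 2·(3·2^r − 5^r) − 3·5^r = 3·2^{r+1} − 2·5^r − 3·5^r = 3·2^{r+1} − 5·5^r = 3·2^{r+1} − 5^{r+1}.
By induction, c_n = 3·2^n − 5^n for all n ≥ 1.

c_n = 3·2^n − 5^n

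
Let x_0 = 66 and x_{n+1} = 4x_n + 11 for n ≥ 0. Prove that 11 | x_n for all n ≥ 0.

Base case: x_0 = 66 = 11·6, so 11 | x_0.
Assume 11 | x_j, so x_j = 11t for some integer t.
Then x_{j+1} = 4x_j + 11 = 4·(11t) + 11 = 11(4t + 1), so 11 | x_{j+1}.
So the property holds for j+1, and by induction 11 | x_n for all n ≥ 0.

11 | x_n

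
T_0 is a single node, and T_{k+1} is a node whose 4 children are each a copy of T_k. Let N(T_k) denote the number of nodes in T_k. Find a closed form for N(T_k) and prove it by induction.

Claim: N(T_k) = (4^{k+1} − 1)/3.

Base case: N(T_0) = 1, and (4^{0+1} − 1)/3 = 1.
Assume N(T_r) = (4^{r+1} − 1)/3.
Then N(T_{r+1}) = 1 + 4N(T_r) = 1 + 4·(4^{r+1} − 1)/3 = 1 + (4^{r+2} − 4)/3 = (3 + 4^{r+2} − 4)/3 = (4^{r+2} − 1)/3.
By induction, N(T_k) = (4^{k+1} − 1)/3 for all k ≥ 0.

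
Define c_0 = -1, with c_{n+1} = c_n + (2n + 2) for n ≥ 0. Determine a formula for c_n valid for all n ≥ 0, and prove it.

Claim: c_n = n^2 + n − 1.

Base case: c_0 = -1, and 0^2 + 0 − 1 = -1.
Assume c_r = r^2 + r − 1.
Then c_{r+1} = c_r + (2r + 2) = (r^2 + r − 1) + (2r + 2) = r^2 + 3r + 1,
and (r+1)^2 + (r+1) − 1 = r^2 + 3r + 1.
Hence c_n = n^2 + n − 1 for every n ≥ 0, by induction.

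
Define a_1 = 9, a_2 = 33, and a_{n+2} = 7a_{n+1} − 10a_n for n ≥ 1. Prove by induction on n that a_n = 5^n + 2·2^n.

Base cases: a_1 = 9 and 5^1 + 2·2^1 = 9; a_2 = 33 and 5^2 + 2·2^2 = 33.
Assume a_i = 5^i + 2·2^i for all 1 ≤ i ≤ j, where j ≥ 2.
Then a_{j+1} = 7a_j − 10a_{j−1} = 7·(5^j + 2·2^j) − 10·(5^{j−1} + 2·2^{j−1}) = (7·5 − 10)5^{j−1} + 2·(7·2 − 10)2^{j−1} = 25·5^{j−1} + 8·2^{j−1} = 5^{j+1} + 2·2^{j+1}.
By strong induction, a_n = 5^n + 2·2^n for all n ≥ 1.

a_n = 5^n + 2·2^n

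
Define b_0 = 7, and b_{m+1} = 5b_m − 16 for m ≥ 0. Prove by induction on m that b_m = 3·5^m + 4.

Base case: b_0 = 7, and 3·5^0 + 4 = 3 + 4 = 7.
Assume b_k = 3·5^k + 4 for some k ≥ 0.
Then b_{k+1} = 5b_k − 16 = 5·(3·5^k + 4) − 16 = 15·5^k + 20 − 16 = 3·5^{k+1} + 4.
So the formula holds for k+1, and by induction b_m = 3·5^m + 4 for all m ≥ 0.

b_m = 3·5^m + 4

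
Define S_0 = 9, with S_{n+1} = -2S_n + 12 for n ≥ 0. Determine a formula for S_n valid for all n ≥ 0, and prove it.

Claim: S_n = 5·(-2)^n + 4.

Base case: S_0 = 9, and 5·(-2)^0 + 4 = 5 + 4 = 9.
Assume S_k = 5·(-2)^k + 4 for some k ≥ 0.
Then S_{k+1} = -2S_k + 12 = -2·(5·(-2)^k + 4) + 12 = -10·(-2)^k − 8 + 12 = 5·(-2)^{k+1} + 4.
Hence S_n = 5·(-2)^n + 4 for every n ≥ 0, by induction.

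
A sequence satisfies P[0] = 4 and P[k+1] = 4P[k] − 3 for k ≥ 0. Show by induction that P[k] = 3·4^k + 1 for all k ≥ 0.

Base case: P[0] = 4, and 3·4^0 + 1 = 3 + 1 = 4.
Assume P[j] = 3·4^j + 1 for some j ≥ 0.
Then P[j+1] = 4P[j] − 3 = 4·(3·4^j + 1) − 3 = 12·4^j + 4 − 3 = 3·4^{j+1} + 1.
So the formula holds for j+1, and by induction P[k] = 3·4^k + 1 for all k ≥ 0.

P[k] = 3·4^k + 1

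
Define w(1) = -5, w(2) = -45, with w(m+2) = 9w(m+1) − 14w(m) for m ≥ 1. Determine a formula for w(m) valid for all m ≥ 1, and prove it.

Claim: w(m) = -7^m + 2^m.

Base cases: w(1) = -5 and -7^1 + 2^1 = -5; w(2) = -45 and -7^2 + 2^2 = -45.
Assume w(j) = -7^j + 2^j for all 1 ≤ j ≤ k, where k ≥ 2.
Then w(k+1) = 9w(k) − 14w(k−1) = 9·(-7^k + 2^k) − 14·(-7^{k−1} + 2^{k−1}) = -(9·7 − 14)7^{k−1} + (9·2 − 14)2^{k−1} = -49·7^{k−1} + 4·2^{k−1} = -7^{k+1} + 2^{k+1}.
This completes the inductive step, so w(m) = -7^m + 2^m for all m ≥ 1.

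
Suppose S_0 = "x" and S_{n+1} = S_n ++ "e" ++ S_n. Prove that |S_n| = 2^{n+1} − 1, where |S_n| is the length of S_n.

Base case: |S_0| = 1, and 2^{0+1} − 1 = 1.
Assume |S_j| = 2^{j+1} − 1.
Then |S_{j+1}| = |S_j| + 1 + |S_j| = 2|S_j| + 1 = 2(2^{j+1} − 1) + 1 = 2^{j+2} − 2 + 1 = 2^{j+2} − 1.
By induction, |S_n| = 2^{n+1} − 1 for all n ≥ 0.

|S_n| = 2^{n+1} − 1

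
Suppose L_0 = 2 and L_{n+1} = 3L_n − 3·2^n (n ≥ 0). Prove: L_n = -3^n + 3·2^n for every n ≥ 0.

Base case: L_0 = 2, and -3^0 + 3·2^0 = -1 + 3 = 2.
Assume L_m = -3^m + 3·2^m for some m ≥ 0.
Then L_{m+1} = 3L_m − 3·2^m = 3·(-3^m + 3·2^m) − 3·2^m = -3^{m+1} + 9·2^m − 3·2^m = -3^{m+1} + 6·2^m = -3^{m+1} + 3·2^{m+1}.
Hence L_n = -3^n + 3·2^n for every n ≥ 0, by induction.

L_n = -3^n + 3·2^n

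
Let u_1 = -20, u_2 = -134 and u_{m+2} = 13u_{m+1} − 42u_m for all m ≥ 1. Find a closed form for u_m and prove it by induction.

Claim: u_m = -6^m − 2·7^m.

Base cases: u_1 = -20 and -6^1 − 2·7^1 = -20; u_2 = -134 and -6^2 − 2·7^2 = -134.
Assume u_i = -6^i − 2·7^i for all 1 ≤ i ≤ j, where j ≥ 2.
Then u_{j+1} = 13u_j − 42u_{j−1} = 13·(-6^j − 2·7^j) − 42·(-6^{j−1} − 2·7^{j−1}) = -(13·6 − 42)6^{j−1} − 2·(13·7 − 42)7^{j−1} = -36·6^{j−1} − 98·7^{j−1} = -6^{j+1} − 2·7^{j+1}.
So the formula holds for j+1, and by strong induction u_m = -6^m − 2·7^m for all m ≥ 1.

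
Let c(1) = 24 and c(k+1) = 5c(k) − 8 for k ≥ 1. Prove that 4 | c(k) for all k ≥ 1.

Base case: c(1) = 24 = 4·6, so 4 | c(1).
Assume 4 | c(j), so c(j) = 4t for some integer t.
Then c(j+1) = 5c(j) − 8 = 5·(4t) − 8 = 4(5t − 2), so 4 | c(j+1).
By induction, 4 | c(k) for all k ≥ 1.

4 | c(k)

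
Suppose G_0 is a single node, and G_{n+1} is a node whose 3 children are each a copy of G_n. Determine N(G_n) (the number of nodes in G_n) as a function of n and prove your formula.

Claim: N(G_n) = (3^{n+1} − 1)/2.

Base case: N(G_0) = 1, and (3^{0+1} − 1)/2 = 1.
Assume N(G_k) = (3^{k+1} − 1)/2.
Then N(G_{k+1}) = 1 + 3N(G_k) = 1 + 3·(3^{k+1} − 1)/2 = 1 + (3^{k+2} − 3)/2 = (2 + 3^{k+2} − 3)/2 = (3^{k+2} − 1)/2.
By induction, N(G_n) = (3^{n+1} − 1)/2 for all n ≥ 0.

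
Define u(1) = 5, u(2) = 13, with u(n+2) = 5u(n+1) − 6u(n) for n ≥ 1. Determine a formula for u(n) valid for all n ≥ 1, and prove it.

Claim: u(n) = 2^n + 3^n.

Base cases: u(1) = 5 and 2^1 + 3^1 = 5; u(2) = 13 and 2^2 + 3^2 = 13.
Assume u(j) = 2^j + 3^j for all 1 ≤ j ≤ r, where r ≥ 2.
Then u(r+1) = 5u(r) − 6u(r−1) = 5·(2^r + 3^r) − 6·(2^{r−1} + 3^{r−1}) = (5·2 − 6)2^{r−1} + (5·3 − 6)3^{r−1} = 4·2^{r−1} + 9·3^{r−1} = 2^{r+1} + 3^{r+1}.
Hence u(n) = 2^n + 3^n for every n ≥ 1, by strong induction.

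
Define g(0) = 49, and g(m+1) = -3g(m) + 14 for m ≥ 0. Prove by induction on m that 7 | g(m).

Base case: g(0) = 49 = 7·7, so 7 | g(0).
Assume 7 | g(k), so g(k) = 7t for some integer t.
Then g(k+1) = -3g(k) + 14 = -3·(7t) + 14 = 7(-3t + 2), so 7 | g(k+1).
By induction, 7 | g(m) for all m ≥ 0.

7 | g(m)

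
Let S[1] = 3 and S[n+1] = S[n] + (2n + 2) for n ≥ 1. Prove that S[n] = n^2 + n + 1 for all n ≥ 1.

Base case: S[1] = 3, and 1^2 + 1 + 1 = 3.
Assume S[r] = r^2 + r + 1.
Then S[r+1] = S[r] + (2r + 2) = (r^2 + r + 1) + (2r + 2) = r^2 + 3r + 3,
and (r+1)^2 + (r+1) + 1 = r^2 + 3r + 3.
This completes the inductive step, so S[n] = n^2 + n + 1 for all n ≥ 1.

S[n] = n^2 + n + 1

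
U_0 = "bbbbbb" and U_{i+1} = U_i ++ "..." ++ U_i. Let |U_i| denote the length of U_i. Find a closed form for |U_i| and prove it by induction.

Claim: |U_i| = 9·2^i − 3.

Base case: |U_0| = 6, and 9·2^0 − 3 = 6.
Assume |U_j| = 9·2^j − 3.
Then |U_{j+1}| = |U_j| + 3 + |U_j| = 2|U_j| + 3 = 2(9·2^j − 3) + 3 = 9·2^{j+1} − 6 + 3 = 9·2^{j+1} − 3.
So the formula holds for j+1, and by induction |U_i| = 9·2^i − 3 for all i ≥ 0.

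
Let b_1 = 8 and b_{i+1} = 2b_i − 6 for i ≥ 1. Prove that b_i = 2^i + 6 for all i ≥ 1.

Base case: b_1 = 8, and 2^1 + 6 = 2 + 6 = 8.
Assume b_m = 2^m + 6 for some m ≥ 1.
Then b_{m+1} = 2b_m − 6 = 2·(2^m + 6) − 6 = 2^{m+1} + 12 − 6 = 2^{m+1} + 6.
Hence b_i = 2^i + 6 for every i ≥ 1, by induction.

b_i = 2^i + 6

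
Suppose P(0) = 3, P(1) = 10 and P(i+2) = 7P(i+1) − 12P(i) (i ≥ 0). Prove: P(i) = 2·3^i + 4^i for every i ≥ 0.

Base cases: P(0) = 3 and 2·3^0 + 4^0 = 3; P(1) = 10 and 2·3^1 + 4^1 = 10.
Assume P(j) = 2·3^j + 4^j for all 0 ≤ j ≤ r, where r ≥ 1.
Then P(r+1) = 7P(r) − 12P(r−1) = 7·(2·3^r + 4^r) − 12·(2·3^{r−1} + 4^{r−1}) = 2·(7·3 − 12)3^{r−1} + (7·4 − 12)4^{r−1} = 18·3^{r−1} + 16·4^{r−1} = 2·3^{r+1} + 4^{r+1}.
By strong induction, P(i) = 2·3^i + 4^i for all i ≥ 0.

P(i) = 2·3^i + 4^i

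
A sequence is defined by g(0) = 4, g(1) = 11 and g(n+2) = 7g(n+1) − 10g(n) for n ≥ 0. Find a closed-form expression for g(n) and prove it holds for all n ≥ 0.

Claim: g(n) = 3·2^n + 5^n.

Base cases: g(0) = 4 and 3·2^0 + 5^0 = 4; g(1) = 11 and 3·2^1 + 5^1 = 11.
Assume g(j) = 3·2^j + 5^j for all 0 ≤ j ≤ m, where m ≥ 1.
Then g(m+1) = 7g(m) − 10g(m−1) = 7·(3·2^m + 5^m) − 10·(3·2^{m−1} + 5^{m−1}) = 3·(7·2 − 10)2^{m−1} + (7·5 − 10)5^{m−1} = 12·2^{m−1} + 25·5^{m−1} = 3·2^{m+1} + 5^{m+1}.
So the formula holds for m+1, and by strong induction g(n) = 3·2^n + 5^n for all n ≥ 0.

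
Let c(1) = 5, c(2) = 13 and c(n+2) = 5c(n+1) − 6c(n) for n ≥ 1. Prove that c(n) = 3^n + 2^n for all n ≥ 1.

Base cases: c(1) = 5 and 3^1 + 2^1 = 5; c(2) = 13 and 3^2 + 2^2 = 13.
Assume c(j) = 3^j + 2^j for all 1 ≤ j ≤ r, where r ≥ 2.
Then c(r+1) = 5c(r) − 6c(r−1) = 5·(3^r + 2^r) − 6·(3^{r−1} + 2^{r−1}) = (5·3 − 6)3^{r−1} + (5·2 − 6)2^{r−1} = 9·3^{r−1} + 4·2^{r−1} = 3^{r+1} + 2^{r+1}.
Hence c(n) = 3^n + 2^n for every n ≥ 1, by strong induction.

c(n) = 3^n + 2^n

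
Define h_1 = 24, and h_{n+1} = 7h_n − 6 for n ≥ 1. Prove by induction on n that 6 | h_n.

Base case: h_1 = 24 = 6·4, so 6 | h_1.
Assume 6 | h_m, so h_m = 6t for some integer t.
Then h_{m+1} = 7h_m − 6 = 7·(6t) − 6 = 6(7t − 1), so 6 | h_{m+1}.
So the property holds for m+1, and by induction 6 | h_n for all n ≥ 1.

6 | h_n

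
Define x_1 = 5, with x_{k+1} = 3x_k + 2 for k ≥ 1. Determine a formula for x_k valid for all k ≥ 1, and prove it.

Claim: x_k = 2·3^k − 1.

Base case: x_1 = 5, and 2·3^1 − 1 = 6 − 1 = 5.
Assume x_j = 2·3^j − 1 for some j ≥ 1.
Then x_{j+1} = 3x_j + 2 = 3·(2·3^j − 1) + 2 = 6·3^j − 3 + 2 = 2·3^{j+1} − 1.
So the formula holds for j+1, and by induction x_k = 2·3^k − 1 for all k ≥ 1.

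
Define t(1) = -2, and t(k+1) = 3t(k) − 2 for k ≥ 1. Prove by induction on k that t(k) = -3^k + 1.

Base case: t(1) = -2, and -3^1 + 1 = -3 + 1 = -2.
Assume t(r) = -3^r + 1 for some r ≥ 1.
Then t(r+1) = 3t(r) − 2 = 3·(-3^r + 1) − 2 = -3^{r+1} + 3 − 2 = -3^{r+1} + 1.
This completes the inductive step, so t(k) = -3^k + 1 for all k ≥ 1.

t(k) = -3^k + 1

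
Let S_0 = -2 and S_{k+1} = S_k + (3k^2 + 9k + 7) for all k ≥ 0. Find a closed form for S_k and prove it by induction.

Claim: S_k = k^3 + 3k^2 + 3k − 2.

Base case: S_0 = -2, and 0^3 + 3·0^2 + 3·0 − 2 = -2.
Assume S_j = j^3 + 3j^2 + 3j − 2.
Then S_{j+1} = S_j + (3j^2 + 9j + 7) = (j^3 + 3j^2 + 3j − 2) + (3j^2 + 9j + 7) = j^3 + 6j^2 + 12j + 5,
and (j+1)^3 + 3·(j+1)^2 + 3·(j+1) − 2 = j^3 + 6j^2 + 12j + 5.
By induction, S_k = k^3 + 3k^2 + 3k − 2 for all k ≥ 0.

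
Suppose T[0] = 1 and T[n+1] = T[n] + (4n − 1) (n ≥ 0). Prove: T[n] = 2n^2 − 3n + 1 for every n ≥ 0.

Base case: T[0] = 1, and 2·0^2 − 3·0 + 1 = 1.
Assume T[j] = 2j^2 − 3j + 1.
Then T[j+1] = T[j] + (4j − 1) = (2j^2 − 3j + 1) + (4j − 1) = 2j^2 + j,
and 2·(j+1)^2 − 3·(j+1) + 1 = 2j^2 + j.
This completes the inductive step, so T[n] = 2n^2 − 3n + 1 for all n ≥ 0.

T[n] = 2n^2 − 3n + 1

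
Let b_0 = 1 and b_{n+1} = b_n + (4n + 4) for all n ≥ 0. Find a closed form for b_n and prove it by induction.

Claim: b_n = 2n^2 + 2n + 1.

Base case: b_0 = 1, and 2·0^2 + 2·0 + 1 = 1.
Assume b_m = 2m^2 + 2m + 1.
Then b_{m+1} = b_m + (4m + 4) = (2m^2 + 2m + 1) + (4m + 4) = 2m^2 + 6m + 5,
and 2·(m+1)^2 + 2·(m+1) + 1 = 2m^2 + 6m + 5.
By induction, b_n = 2n^2 + 2n + 1 for all n ≥ 0.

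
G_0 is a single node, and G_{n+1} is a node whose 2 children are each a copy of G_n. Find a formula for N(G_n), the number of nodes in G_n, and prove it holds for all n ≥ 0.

Claim: N(G_n) = 2^{n+1} − 1.

Base case: N(G_0) = 1, and 2^{0+1} − 1 = 1.
Assume N(G_m) = 2^{m+1} − 1.
Then N(G_{m+1}) = 1 + 2N(G_m) = 1 + 2(2^{m+1} − 1) = 2^{m+2} − 2 + 1 = 2^{m+2} − 1.
Hence N(G_n) = 2^{n+1} − 1 for every n ≥ 0, by induction.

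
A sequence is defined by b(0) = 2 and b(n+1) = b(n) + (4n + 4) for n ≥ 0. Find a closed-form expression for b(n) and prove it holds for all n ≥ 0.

Claim: b(n) = 2n^2 + 2n + 2.

Base case: b(0) = 2, and 2·0^2 + 2·0 + 2 = 2.
Assume b(k) = 2k^2 + 2k + 2.
Then b(k+1) = b(k) + (4k + 4) = (2k^2 + 2k + 2) + (4k + 4) = 2k^2 + 6k + 6,
and 2·(k+1)^2 + 2·(k+1) + 2 = 2k^2 + 6k + 6.
This completes the inductive step, so b(n) = 2n^2 + 2n + 2 for all n ≥ 0.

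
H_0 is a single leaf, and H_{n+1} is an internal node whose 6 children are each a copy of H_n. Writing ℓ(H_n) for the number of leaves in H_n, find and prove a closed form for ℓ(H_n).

Claim: ℓ(H_n) = 6^n.

Base case: ℓ(H_0) = 1, and 6^0 = 1.
Assume ℓ(H_j) = 6^j.
Then ℓ(H_{j+1}) = 6·ℓ(H_j) = 6·6^j = 6^{j+1}.
This completes the inductive step, so ℓ(H_n) = 6^n for all n ≥ 0.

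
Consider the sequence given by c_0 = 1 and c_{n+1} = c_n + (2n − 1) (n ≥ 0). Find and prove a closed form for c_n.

Claim: c_n = n^2 − 2n + 1.

Base case: c_0 = 1, and 0^2 − 2·0 + 1 = 1.
Assume c_r = r^2 − 2r + 1.
Then c_{r+1} = c_r + (2r − 1) = (r^2 − 2r + 1) + (2r − 1) = r^2,
and (r+1)^2 − 2·(r+1) + 1 = r^2.
By induction, c_n = n^2 − 2n + 1 for all n ≥ 0.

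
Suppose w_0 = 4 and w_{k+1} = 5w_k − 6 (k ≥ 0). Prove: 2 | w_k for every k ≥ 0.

Base case: w_0 = 4 = 2·2, so 2 | w_0.
Assume 2 | w_r, so w_r = 2t for some integer t.
Then w_{r+1} = 5w_r − 6 = 5·(2t) − 6 = 2(5t − 3), so 2 | w_{r+1}.
Hence 2 | w_k for every k ≥ 0, by induction.

2 | w_k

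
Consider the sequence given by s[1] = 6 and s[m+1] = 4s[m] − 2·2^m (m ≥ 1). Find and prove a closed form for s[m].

Claim: s[m] = 4^m + 2^m.

Base case: s[1] = 6, and 4^1 + 2^1 = 4 + 2 = 6.
Assume s[j] = 4^j + 2^j for some j ≥ 1.
Then s[j+1] = 4s[j] − 2·2^j = 4·(4^j + 2^j) − 2·2^j = 4^{j+1} + 4·2^j − 2·2^j = 4^{j+1} + 2·2^j = 4^{j+1} + 2^{j+1}.
Hence s[m] = 4^m + 2^m for every m ≥ 1, by induction.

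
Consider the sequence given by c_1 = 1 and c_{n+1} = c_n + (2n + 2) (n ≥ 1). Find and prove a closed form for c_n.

Claim: c_n = n^2 + n − 1.

Base case: c_1 = 1, and 1^2 + 1 − 1 = 1.
Assume c_k = k^2 + k − 1.
Then c_{k+1} = c_k + (2k + 2) = (k^2 + k − 1) + (2k + 2) = k^2 + 3k + 1,
and (k+1)^2 + (k+1) − 1 = k^2 + 3k + 1.
This completes the inductive step, so c_n = n^2 + n − 1 for all n ≥ 1.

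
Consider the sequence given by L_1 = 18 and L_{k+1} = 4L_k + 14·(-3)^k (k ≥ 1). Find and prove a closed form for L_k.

Claim: L_k = 3·4^k − 2·(-3)^k.

Base case: L_1 = 18, and 3·4^1 − 2·(-3)^1 = 12 + 6 = 18.
Assume L_j = 3·4^j − 2·(-3)^j for some j ≥ 1.
Then L_{j+1} = 4L_j + 14·(-3)^j = 4·(3·4^j − 2·(-3)^j) + 14·(-3)^j = 3·4^{j+1} − 8·(-3)^j + 14·(-3)^j = 3·4^{j+1} + 6·(-3)^j = 3·4^{j+1} − 2·(-3)^{j+1}.
So the formula holds for j+1, and by induction L_k = 3·4^k − 2·(-3)^k for all k ≥ 1.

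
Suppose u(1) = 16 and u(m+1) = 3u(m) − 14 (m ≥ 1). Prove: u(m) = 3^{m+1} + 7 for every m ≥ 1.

Base case: u(1) = 16, and 3^{1+1} + 7 = 9 + 7 = 16.
Assume u(k) = 3^{k+1} + 7 for some k ≥ 1.
Then u(k+1) = 3u(k) − 14 = 3·(3^{k+1} + 7) − 14 = 3^{k+2} + 21 − 14 = 3^{k+2} + 7.
So the formula holds for k+1, and by induction u(m) = 3^{m+1} + 7 for all m ≥ 1.

u(m) = 3^{m+1} + 7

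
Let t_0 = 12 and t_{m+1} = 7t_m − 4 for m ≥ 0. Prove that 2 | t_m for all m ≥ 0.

Base case: t_0 = 12 = 2·6, so 2 | t_0.
Assume 2 | t_j, so t_j = 2s for some integer s.
Then t_{j+1} = 7t_j − 4 = 7·(2s) − 4 = 2(7s − 2), so 2 | t_{j+1}.
So the property holds for j+1, and by induction 2 | t_m for all m ≥ 0.

2 | t_m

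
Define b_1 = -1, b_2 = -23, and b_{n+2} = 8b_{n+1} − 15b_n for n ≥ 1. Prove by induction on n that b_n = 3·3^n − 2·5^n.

Base cases: b_1 = -1 and 3·3^1 − 2·5^1 = -1; b_2 = -23 and 3·3^2 − 2·5^2 = -23.
Assume b_j = 3·3^j − 2·5^j for all 1 ≤ j ≤ r, where r ≥ 2.
Then b_{r+1} = 8b_r − 15b_{r−1} = 8·(3·3^r − 2·5^r) − 15·(3·3^{r−1} − 2·5^{r−1}) = 3·(8·3 − 15)3^{r−1} − 2·(8·5 − 15)5^{r−1} = 27·3^{r−1} − 50·5^{r−1} = 3·3^{r+1} − 2·5^{r+1}.
This completes the inductive step, so b_n = 3·3^n − 2·5^n for all n ≥ 1.

b_n = 3·3^n − 2·5^n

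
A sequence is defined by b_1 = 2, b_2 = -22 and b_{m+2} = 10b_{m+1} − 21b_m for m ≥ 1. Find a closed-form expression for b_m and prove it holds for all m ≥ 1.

Claim: b_m = 3·3^m − 7^m.

Base cases: b_1 = 2 and 3·3^1 − 7^1 = 2; b_2 = -22 and 3·3^2 − 7^2 = -22.
Assume b_j = 3·3^j − 7^j for all 1 ≤ j ≤ r, where r ≥ 2.
Then b_{r+1} = 10b_r − 21b_{r−1} = 10·(3·3^r − 7^r) − 21·(3·3^{r−1} − 7^{r−1}) = 3·(10·3 − 21)3^{r−1} − (10·7 − 21)7^{r−1} = 27·3^{r−1} − 49·7^{r−1} = 3·3^{r+1} − 7^{r+1}.
This completes the inductive step, so b_m = 3·3^m − 7^m for all m ≥ 1.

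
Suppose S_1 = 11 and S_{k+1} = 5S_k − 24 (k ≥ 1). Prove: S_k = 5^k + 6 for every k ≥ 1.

Base case: S_1 = 11, and 5^1 + 6 = 5 + 6 = 11.
Assume S_r = 5^r + 6 for some r ≥ 1.
Then S_{r+1} = 5S_r − 24 = 5·(5^r + 6) − 24 = 5^{r+1} + 30 − 24 = 5^{r+1} + 6.
Hence S_k = 5^k + 6 for every k ≥ 1, by induction.

S_k = 5^k + 6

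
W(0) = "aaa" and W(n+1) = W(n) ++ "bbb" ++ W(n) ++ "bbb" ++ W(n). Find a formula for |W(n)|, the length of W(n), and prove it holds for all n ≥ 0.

Claim: |W(n)| = 6·3^n − 3.

Base case: |W(0)| = 3, and 6·3^0 − 3 = 3.
Assume |W(m)| = 6·3^m − 3.
Then |W(m+1)| = 3|W(m)| + 6 = 3(6·3^m − 3) + 6 = 6·3^{m+1} − 9 + 6 = 6·3^{m+1} − 3.
Hence |W(n)| = 6·3^n − 3 for every n ≥ 0, by induction.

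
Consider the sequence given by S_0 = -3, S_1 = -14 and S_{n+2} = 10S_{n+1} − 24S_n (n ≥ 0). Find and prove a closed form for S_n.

Claim: S_n = -6^n − 2·4^n.

Base cases: S_0 = -3 and -6^0 − 2·4^0 = -3; S_1 = -14 and -6^1 − 2·4^1 = -14.
Assume S_i = -6^i − 2·4^i for all 0 ≤ i ≤ j, where j ≥ 1.
Then S_{j+1} = 10S_j − 24S_{j−1} = 10·(-6^j − 2·4^j) − 24·(-6^{j−1} − 2·4^{j−1}) = -(10·6 − 24)6^{j−1} − 2·(10·4 − 24)4^{j−1} = -36·6^{j−1} − 32·4^{j−1} = -6^{j+1} − 2·4^{j+1}.
By strong induction, S_n = -6^n − 2·4^n for all n ≥ 0.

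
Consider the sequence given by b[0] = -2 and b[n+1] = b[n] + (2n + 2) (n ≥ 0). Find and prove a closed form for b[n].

Claim: b[n] = n^2 + n − 2.

Base case: b[0] = -2, and 0^2 + 0 − 2 = -2.
Assume b[m] = m^2 + m − 2.
Then b[m+1] = b[m] + (2m + 2) = (m^2 + m − 2) + (2m + 2) = m^2 + 3m,
and (m+1)^2 + (m+1) − 2 = m^2 + 3m.
Hence b[n] = n^2 + n − 2 for every n ≥ 0, by induction.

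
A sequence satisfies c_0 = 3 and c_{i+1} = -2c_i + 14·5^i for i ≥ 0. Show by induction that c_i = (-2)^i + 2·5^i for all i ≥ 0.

Base case: c_0 = 3, and (-2)^0 + 2·5^0 = 1 + 2 = 3.
Assume c_r = (-2)^r + 2·5^r for some r ≥ 0.
Then c_{r+1} = -2c_r + 14·5^r = -2·((-2)^r + 2·5^r) + 14·5^r = (-2)^{r+1} − 4·5^r + 14·5^r = (-2)^{r+1} + 10·5^r = (-2)^{r+1} + 2·5^{r+1}.
By induction, c_i = (-2)^i + 2·5^i for all i ≥ 0.

c_i = (-2)^i + 2·5^i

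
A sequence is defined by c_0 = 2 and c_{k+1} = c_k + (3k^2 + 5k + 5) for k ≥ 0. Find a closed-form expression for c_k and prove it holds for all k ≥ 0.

Claim: c_k = k^3 + k^2 + 3k + 2.

Base case: c_0 = 2, and 0^3 + 0^2 + 3·0 + 2 = 2.
Assume c_r = r^3 + r^2 + 3r + 2.
Then c_{r+1} = c_r + (3r^2 + 5r + 5) = (r^3 + r^2 + 3r + 2) + (3r^2 + 5r + 5) = r^3 + 4r^2 + 8r + 7,
and (r+1)^3 + (r+1)^2 + 3·(r+1) + 2 = r^3 + 4r^2 + 8r + 7.
Hence c_k = k^3 + k^2 + 3k + 2 for every k ≥ 0, by induction.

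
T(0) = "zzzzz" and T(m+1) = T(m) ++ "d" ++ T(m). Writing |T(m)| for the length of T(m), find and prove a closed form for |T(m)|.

Claim: |T(m)| = 6·2^m − 1.

Base case: |T(0)| = 5, and 6·2^0 − 1 = 5.
Assume |T(r)| = 6·2^r − 1.
Then |T(r+1)| = |T(r)| + 1 + |T(r)| = 2|T(r)| + 1 = 2(6·2^r − 1) + 1 = 6·2^{r+1} − 2 + 1 = 6·2^{r+1} − 1.
This completes the inductive step, so |T(m)| = 6·2^m − 1 for all m ≥ 0.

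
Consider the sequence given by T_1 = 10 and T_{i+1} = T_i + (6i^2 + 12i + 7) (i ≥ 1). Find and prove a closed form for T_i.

Claim: T_i = 2i^3 + 3i^2 + 2i + 3.

Base case: T_1 = 10, and 2·1^3 + 3·1^2 + 2·1 + 3 = 10.
Assume T_k = 2k^3 + 3k^2 + 2k + 3.
Then T_{k+1} = T_k + (6k^2 + 12k + 7) = (2k^3 + 3k^2 + 2k + 3) + (6k^2 + 12k + 7) = 2k^3 + 9k^2 + 14k + 10,
and 2·(k+1)^3 + 3·(k+1)^2 + 2·(k+1) + 3 = 2k^3 + 9k^2 + 14k + 10.
By induction, T_i = 2i^3 + 3i^2 + 2i + 3 for all i ≥ 1.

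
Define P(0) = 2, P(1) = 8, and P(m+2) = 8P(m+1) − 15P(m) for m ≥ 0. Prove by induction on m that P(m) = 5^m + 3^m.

Base cases: P(0) = 2 and 5^0 + 3^0 = 2; P(1) = 8 and 5^1 + 3^1 = 8.
Assume P(i) = 5^i + 3^i for all 0 ≤ i ≤ j, where j ≥ 1.
Then P(j+1) = 8P(j) − 15P(j−1) = 8·(5^j + 3^j) − 15·(5^{j−1} + 3^{j−1}) = (8·5 − 15)5^{j−1} + (8·3 − 15)3^{j−1} = 25·5^{j−1} + 9·3^{j−1} = 5^{j+1} + 3^{j+1}.
Hence P(m) = 5^m + 3^m for every m ≥ 0, by strong induction.

P(m) = 5^m + 3^m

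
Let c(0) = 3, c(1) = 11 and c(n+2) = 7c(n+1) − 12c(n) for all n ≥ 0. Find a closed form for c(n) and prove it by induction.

Claim: c(n) = 3^n + 2·4^n.

Base cases: c(0) = 3 and 3^0 + 2·4^0 = 3; c(1) = 11 and 3^1 + 2·4^1 = 11.
Assume c(j) = 3^j + 2·4^j for all 0 ≤ j ≤ r, where r ≥ 1.
Then c(r+1) = 7c(r) − 12c(r−1) = 7·(3^r + 2·4^r) − 12·(3^{r−1} + 2·4^{r−1}) = (7·3 − 12)3^{r−1} + 2·(7·4 − 12)4^{r−1} = 9·3^{r−1} + 32·4^{r−1} = 3^{r+1} + 2·4^{r+1}.
So the formula holds for r+1, and by strong induction c(n) = 3^n + 2·4^n for all n ≥ 0.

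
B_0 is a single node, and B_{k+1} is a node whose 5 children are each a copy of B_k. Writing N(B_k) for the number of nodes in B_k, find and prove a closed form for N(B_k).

Claim: N(B_k) = (5^{k+1} − 1)/4.

Base case: N(B_0) = 1, and (5^{0+1} − 1)/4 = 1.
Assume N(B_j) = (5^{j+1} − 1)/4.
Then N(B_{j+1}) = 1 + 5N(B_j) = 1 + 5·(5^{j+1} − 1)/4 = 1 + (5^{j+2} − 5)/4 = (4 + 5^{j+2} − 5)/4 = (5^{j+2} − 1)/4.
Hence N(B_k) = (5^{k+1} − 1)/4 for every k ≥ 0, by induction.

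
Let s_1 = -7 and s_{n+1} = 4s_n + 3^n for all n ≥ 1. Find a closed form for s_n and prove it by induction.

Claim: s_n = -4^n − 3^n.

Base case: s_1 = -7, and -4^1 − 3^1 = -4 − 3 = -7.
Assume s_m = -4^m − 3^m for some m ≥ 1.
Then s_{m+1} = 4s_m + 3^m = 4·(-4^m − 3^m) + 3^m = -4^{m+1} − 4·3^m + 3^m = -4^{m+1} − 3·3^m = -4^{m+1} − 3^{m+1}.
This completes the inductive step, so s_n = -4^n − 3^n for all n ≥ 1.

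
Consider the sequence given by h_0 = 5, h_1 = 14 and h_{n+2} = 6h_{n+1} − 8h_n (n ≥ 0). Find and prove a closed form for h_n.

Claim: h_n = 3·2^n + 2·4^n.

Base cases: h_0 = 5 and 3·2^0 + 2·4^0 = 5; h_1 = 14 and 3·2^1 + 2·4^1 = 14.
Assume h_j = 3·2^j + 2·4^j for all 0 ≤ j ≤ k, where k ≥ 1.
Then h_{k+1} = 6h_k − 8h_{k−1} = 6·(3·2^k + 2·4^k) − 8·(3·2^{k−1} + 2·4^{k−1}) = 3·(6·2 − 8)2^{k−1} + 2·(6·4 − 8)4^{k−1} = 12·2^{k−1} + 32·4^{k−1} = 3·2^{k+1} + 2·4^{k+1}.
Hence h_n = 3·2^n + 2·4^n for every n ≥ 0, by strong induction.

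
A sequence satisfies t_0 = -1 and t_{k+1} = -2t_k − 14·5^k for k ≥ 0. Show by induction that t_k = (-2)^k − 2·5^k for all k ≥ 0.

Base case: t_0 = -1, and (-2)^0 − 2·5^0 = 1 − 2 = -1.
Assume t_m = (-2)^m − 2·5^m for some m ≥ 0.
Then t_{m+1} = -2t_m − 14·5^m = -2·((-2)^m − 2·5^m) − 14·5^m = (-2)^{m+1} + 4·5^m − 14·5^m = (-2)^{m+1} − 10·5^m = (-2)^{m+1} − 2·5^{m+1}.
By induction, t_k = (-2)^k − 2·5^k for all k ≥ 0.

t_k = (-2)^k − 2·5^k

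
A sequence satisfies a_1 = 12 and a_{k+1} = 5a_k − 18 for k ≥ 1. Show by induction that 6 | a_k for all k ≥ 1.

Base case: a_1 = 12 = 6·2, so 6 | a_1.
Assume 6 | a_m, so a_m = 6t for some integer t.
Then a_{m+1} = 5a_m − 18 = 5·(6t) − 18 = 6(5t − 3), so 6 | a_{m+1}.
By induction, 6 | a_k for all k ≥ 1.

6 | a_k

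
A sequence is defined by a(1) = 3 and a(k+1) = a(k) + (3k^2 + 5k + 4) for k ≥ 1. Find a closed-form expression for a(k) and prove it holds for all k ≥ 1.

Claim: a(k) = k^3 + k^2 + 2k − 1.

Base case: a(1) = 3, and 1^3 + 1^2 + 2·1 − 1 = 3.
Assume a(j) = j^3 + j^2 + 2j − 1.
Then a(j+1) = a(j) + (3j^2 + 5j + 4) = (j^3 + j^2 + 2j − 1) + (3j^2 + 5j + 4) = j^3 + 4j^2 + 7j + 3,
and (j+1)^3 + (j+1)^2 + 2·(j+1) − 1 = j^3 + 4j^2 + 7j + 3.
This completes the inductive step, so a(k) = k^3 + k^2 + 2k − 1 for all k ≥ 1.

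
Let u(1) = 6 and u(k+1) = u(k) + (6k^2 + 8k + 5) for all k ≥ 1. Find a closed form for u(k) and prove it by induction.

Claim: u(k) = 2k^3 + k^2 + 2k + 1.

Base case: u(1) = 6, and 2·1^3 + 1^2 + 2·1 + 1 = 6.
Assume u(m) = 2m^3 + m^2 + 2m + 1.
Then u(m+1) = u(m) + (6m^2 + 8m + 5) = (2m^3 + m^2 + 2m + 1) + (6m^2 + 8m + 5) = 2m^3 + 7m^2 + 10m + 6,
and 2·(m+1)^3 + (m+1)^2 + 2·(m+1) + 1 = 2m^3 + 7m^2 + 10m + 6.
Hence u(k) = 2k^3 + k^2 + 2k + 1 for every k ≥ 1, by induction.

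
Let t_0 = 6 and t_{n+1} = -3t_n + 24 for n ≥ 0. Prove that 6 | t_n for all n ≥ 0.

Base case: t_0 = 6 = 6·1, so 6 | t_0.
Assume 6 | t_m, so t_m = 6s for some integer s.
Then t_{m+1} = -3t_m + 24 = -3·(6s) + 24 = 6(-3s + 4), so 6 | t_{m+1}.
So the property holds for m+1, and by induction 6 | t_n for all n ≥ 0.

6 | t_n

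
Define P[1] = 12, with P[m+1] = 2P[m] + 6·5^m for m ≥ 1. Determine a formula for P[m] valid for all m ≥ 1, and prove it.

Claim: P[m] = 2^m + 2·5^m.

Base case: P[1] = 12, and 2^1 + 2·5^1 = 2 + 10 = 12.
Assume P[j] = 2^j + 2·5^j for some j ≥ 1.
Then P[j+1] = 2P[j] + 6·5^j = 2·(2^j + 2·5^j) + 6·5^j = 2^{j+1} + 4·5^j + 6·5^j = 2^{j+1} + 10·5^j = 2^{j+1} + 2·5^{j+1}.
This completes the inductive step, so P[m] = 2^m + 2·5^m for all m ≥ 1.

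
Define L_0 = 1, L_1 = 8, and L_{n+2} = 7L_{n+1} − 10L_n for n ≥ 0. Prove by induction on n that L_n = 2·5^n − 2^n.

Base cases: L_0 = 1 and 2·5^0 − 2^0 = 1; L_1 = 8 and 2·5^1 − 2^1 = 8.
Assume L_j = 2·5^j − 2^j for all 0 ≤ j ≤ r, where r ≥ 1.
Then L_{r+1} = 7L_r − 10L_{r−1} = 7·(2·5^r − 2^r) − 10·(2·5^{r−1} − 2^{r−1}) = 2·(7·5 − 10)5^{r−1} − (7·2 − 10)2^{r−1} = 50·5^{r−1} − 4·2^{r−1} = 2·5^{r+1} − 2^{r+1}.
This completes the inductive step, so L_n = 2·5^n − 2^n for all n ≥ 0.

L_n = 2·5^n − 2^n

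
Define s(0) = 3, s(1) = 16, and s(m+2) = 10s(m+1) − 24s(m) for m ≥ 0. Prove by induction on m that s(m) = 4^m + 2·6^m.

Base cases: s(0) = 3 and 4^0 + 2·6^0 = 3; s(1) = 16 and 4^1 + 2·6^1 = 16.
Assume s(j) = 4^j + 2·6^j for all 0 ≤ j ≤ r, where r ≥ 1.
Then s(r+1) = 10s(r) − 24s(r−1) = 10·(4^r + 2·6^r) − 24·(4^{r−1} + 2·6^{r−1}) = (10·4 − 24)4^{r−1} + 2·(10·6 − 24)6^{r−1} = 16·4^{r−1} + 72·6^{r−1} = 4^{r+1} + 2·6^{r+1}.
By strong induction, s(m) = 4^m + 2·6^m for all m ≥ 0.

s(m) = 4^m + 2·6^m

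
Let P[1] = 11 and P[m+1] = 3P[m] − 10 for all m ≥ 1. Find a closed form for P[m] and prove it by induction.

Claim: P[m] = 2·3^m + 5.

Base case: P[1] = 11, and 2·3^1 + 5 = 6 + 5 = 11.
Assume P[k] = 2·3^k + 5 for some k ≥ 1.
Then P[k+1] = 3P[k] − 10 = 3·(2·3^k + 5) − 10 = 6·3^k + 15 − 10 = 2·3^{k+1} + 5.
By induction, P[m] = 2·3^m + 5 for all m ≥ 1.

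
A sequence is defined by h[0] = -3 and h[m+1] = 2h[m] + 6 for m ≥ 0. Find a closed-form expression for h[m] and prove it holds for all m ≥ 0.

Claim: h[m] = 3·2^m − 6.

Base case: h[0] = -3, and 3·2^0 − 6 = 3 − 6 = -3.
Assume h[j] = 3·2^j − 6 for some j ≥ 0.
Then h[j+1] = 2h[j] + 6 = 2·(3·2^j − 6) + 6 = 6·2^j − 12 + 6 = 3·2^{j+1} − 6.
By induction, h[m] = 3·2^m − 6 for all m ≥ 0.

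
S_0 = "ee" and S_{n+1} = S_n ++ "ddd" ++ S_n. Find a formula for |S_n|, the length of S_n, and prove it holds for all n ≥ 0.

Claim: |S_n| = 5·2^n − 3.

Base case: |S_0| = 2, and 5·2^0 − 3 = 2.
Assume |S_r| = 5·2^r − 3.
Then |S_{r+1}| = |S_r| + 3 + |S_r| = 2|S_r| + 3 = 2(5·2^r − 3) + 3 = 5·2^{r+1} − 6 + 3 = 5·2^{r+1} − 3.
So the formula holds for r+1, and by induction |S_n| = 5·2^n − 3 for all n ≥ 0.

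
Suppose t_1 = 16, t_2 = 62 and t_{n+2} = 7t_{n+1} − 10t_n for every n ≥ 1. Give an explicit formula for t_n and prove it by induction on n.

Claim: t_n = 3·2^n + 2·5^n.

Base cases: t_1 = 16 and 3·2^1 + 2·5^1 = 16; t_2 = 62 and 3·2^2 + 2·5^2 = 62.
Assume t_i = 3·2^i + 2·5^i for all 1 ≤ i ≤ j, where j ≥ 2.
Then t_{j+1} = 7t_j − 10t_{j−1} = 7·(3·2^j + 2·5^j) − 10·(3·2^{j−1} + 2·5^{j−1}) = 3·(7·2 − 10)2^{j−1} + 2·(7·5 − 10)5^{j−1} = 12·2^{j−1} + 50·5^{j−1} = 3·2^{j+1} + 2·5^{j+1}.
Hence t_n = 3·2^n + 2·5^n for every n ≥ 1, by strong induction.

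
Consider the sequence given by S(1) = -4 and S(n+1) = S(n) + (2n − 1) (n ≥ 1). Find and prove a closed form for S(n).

Claim: S(n) = n^2 − 2n − 3.

Base case: S(1) = -4, and 1^2 − 2·1 − 3 = -4.
Assume S(k) = k^2 − 2k − 3.
Then S(k+1) = S(k) + (2k − 1) = (k^2 − 2k − 3) + (2k − 1) = k^2 − 4,
and (k+1)^2 − 2·(k+1) − 3 = k^2 − 4.
This completes the inductive step, so S(n) = n^2 − 2n − 3 for all n ≥ 1.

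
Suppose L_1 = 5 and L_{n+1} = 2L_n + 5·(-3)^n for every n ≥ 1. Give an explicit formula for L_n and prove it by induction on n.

Claim: L_n = 2^n − (-3)^n.

Base case: L_1 = 5, and 2^1 − (-3)^1 = 2 + 3 = 5.
Assume L_r = 2^r − (-3)^r for some r ≥ 1.
Then L_{r+1} = 2L_r + 5·(-3)^r = 2·(2^r − (-3)^r) + 5·(-3)^r = 2^{r+1} − 2·(-3)^r + 5·(-3)^r = 2^{r+1} + 3·(-3)^r = 2^{r+1} − (-3)^{r+1}.
By induction, L_n = 2^n − (-3)^n for all n ≥ 1.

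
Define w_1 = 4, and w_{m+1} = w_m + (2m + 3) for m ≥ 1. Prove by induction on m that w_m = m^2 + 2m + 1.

Base case: w_1 = 4, and 1^2 + 2·1 + 1 = 4.
Assume w_r = r^2 + 2r + 1.
Then w_{r+1} = w_r + (2r + 3) = (r^2 + 2r + 1) + (2r + 3) = r^2 + 4r + 4,
and (r+1)^2 + 2·(r+1) + 1 = r^2 + 4r + 4.
Hence w_m = m^2 + 2m + 1 for every m ≥ 1, by induction.

w_m = m^2 + 2m + 1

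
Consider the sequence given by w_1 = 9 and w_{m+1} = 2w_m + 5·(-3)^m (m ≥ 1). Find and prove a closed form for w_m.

Claim: w_m = 3·2^m − (-3)^m.

Base case: w_1 = 9, and 3·2^1 − (-3)^1 = 6 + 3 = 9.
Assume w_r = 3·2^r − (-3)^r for some r ≥ 1.
Then w_{r+1} = 2w_r + 5·(-3)^r = 2·(3·2^r − (-3)^r) + 5·(-3)^r = 3·2^{r+1} − 2·(-3)^r + 5·(-3)^r = 3·2^{r+1} + 3·(-3)^r = 3·2^{r+1} − (-3)^{r+1}.
By induction, w_m = 3·2^m − (-3)^m for all m ≥ 1.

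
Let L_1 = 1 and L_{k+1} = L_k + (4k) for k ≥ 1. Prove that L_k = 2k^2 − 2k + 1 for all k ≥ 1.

Base case: L_1 = 1, and 2·1^2 − 2·1 + 1 = 1.
Assume L_m = 2m^2 − 2m + 1.
Then L_{m+1} = L_m + (4m) = (2m^2 − 2m + 1) + (4m) = 2m^2 + 2m + 1,
and 2·(m+1)^2 − 2·(m+1) + 1 = 2m^2 + 2m + 1.
Hence L_k = 2k^2 − 2k + 1 for every k ≥ 1, by induction.

L_k = 2k^2 − 2k + 1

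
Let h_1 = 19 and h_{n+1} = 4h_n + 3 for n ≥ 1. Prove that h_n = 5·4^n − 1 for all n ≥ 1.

Base case: h_1 = 19, and 5·4^1 − 1 = 20 − 1 = 19.
Assume h_r = 5·4^r − 1 for some r ≥ 1.
Then h_{r+1} = 4h_r + 3 = 4·(5·4^r − 1) + 3 = 20·4^r − 4 + 3 = 5·4^{r+1} − 1.
Hence h_n = 5·4^n − 1 for every n ≥ 1, by induction.

h_n = 5·4^n − 1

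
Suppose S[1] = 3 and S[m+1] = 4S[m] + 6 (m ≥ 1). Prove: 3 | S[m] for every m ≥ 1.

Base case: S[1] = 3 = 3·1, so 3 | S[1].
Assume 3 | S[j], so S[j] = 3t for some integer t.
Then S[j+1] = 4S[j] + 6 = 4·(3t) + 6 = 3(4t + 2), so 3 | S[j+1].
So the property holds for j+1, and by induction 3 | S[m] for all m ≥ 1.

3 | S[m]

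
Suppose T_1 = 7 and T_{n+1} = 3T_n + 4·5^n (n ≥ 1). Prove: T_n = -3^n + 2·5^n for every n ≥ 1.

Base case: T_1 = 7, and -3^1 + 2·5^1 = -3 + 10 = 7.
Assume T_m = -3^m + 2·5^m for some m ≥ 1.
Then T_{m+1} = 3T_m + 4·5^m = 3·(-3^m + 2·5^m) + 4·5^m = -3^{m+1} + 6·5^m + 4·5^m = -3^{m+1} + 10·5^m = -3^{m+1} + 2·5^{m+1}.
So the formula holds for m+1, and by induction T_n = -3^n + 2·5^n for all n ≥ 1.

T_n = -3^n + 2·5^n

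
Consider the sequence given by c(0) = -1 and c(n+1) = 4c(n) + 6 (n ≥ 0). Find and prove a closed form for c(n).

Claim: c(n) = 4^n − 2.

Base case: c(0) = -1, and 4^0 − 2 = 1 − 2 = -1.
Assume c(j) = 4^j − 2 for some j ≥ 0.
Then c(j+1) = 4c(j) + 6 = 4·(4^j − 2) + 6 = 4^{j+1} − 8 + 6 = 4^{j+1} − 2.
Hence c(n) = 4^n − 2 for every n ≥ 0, by induction.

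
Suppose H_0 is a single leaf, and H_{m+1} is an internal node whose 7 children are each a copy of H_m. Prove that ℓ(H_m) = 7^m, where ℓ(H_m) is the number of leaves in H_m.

Base case: ℓ(H_0) = 1, and 7^0 = 1.
Assume ℓ(H_j) = 7^j.
Then ℓ(H_{j+1}) = 7·ℓ(H_j) = 7·7^j = 7^{j+1}.
Hence ℓ(H_m) = 7^m for every m ≥ 0, by induction.

ℓ(H_m) = 7^m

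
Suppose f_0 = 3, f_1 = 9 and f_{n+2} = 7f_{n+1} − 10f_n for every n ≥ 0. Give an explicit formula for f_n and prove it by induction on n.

Claim: f_n = 2·2^n + 5^n.

Base cases: f_0 = 3 and 2·2^0 + 5^0 = 3; f_1 = 9 and 2·2^1 + 5^1 = 9.
Assume f_i = 2·2^i + 5^i for all 0 ≤ i ≤ j, where j ≥ 1.
Then f_{j+1} = 7f_j − 10f_{j−1} = 7·(2·2^j + 5^j) − 10·(2·2^{j−1} + 5^{j−1}) = 2·(7·2 − 10)2^{j−1} + (7·5 − 10)5^{j−1} = 8·2^{j−1} + 25·5^{j−1} = 2·2^{j+1} + 5^{j+1}.
So the formula holds for j+1, and by strong induction f_n = 2·2^n + 5^n for all n ≥ 0.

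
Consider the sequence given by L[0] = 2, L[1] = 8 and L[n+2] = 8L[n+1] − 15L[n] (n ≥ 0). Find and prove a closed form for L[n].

Claim: L[n] = 3^n + 5^n.

Base cases: L[0] = 2 and 3^0 + 5^0 = 2; L[1] = 8 and 3^1 + 5^1 = 8.
Assume L[j] = 3^j + 5^j for all 0 ≤ j ≤ r, where r ≥ 1.
Then L[r+1] = 8L[r] − 15L[r−1] = 8·(3^r + 5^r) − 15·(3^{r−1} + 5^{r−1}) = (8·3 − 15)3^{r−1} + (8·5 − 15)5^{r−1} = 9·3^{r−1} + 25·5^{r−1} = 3^{r+1} + 5^{r+1}.
Hence L[n] = 3^n + 5^n for every n ≥ 0, by strong induction.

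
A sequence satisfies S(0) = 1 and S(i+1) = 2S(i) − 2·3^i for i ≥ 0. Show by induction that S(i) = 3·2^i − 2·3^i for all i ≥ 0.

Base case: S(0) = 1, and 3·2^0 − 2·3^0 = 3 − 2 = 1.
Assume S(j) = 3·2^j − 2·3^j for some j ≥ 0.
Then S(j+1) = 2S(j) − 2·3^j = 2·(3·2^j − 2·3^j) − 2·3^j = 3·2^{j+1} − 4·3^j − 2·3^j = 3·2^{j+1} − 6·3^j = 3·2^{j+1} − 2·3^{j+1}.
Hence S(i) = 3·2^i − 2·3^i for every i ≥ 0, by induction.

S(i) = 3·2^i − 2·3^i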